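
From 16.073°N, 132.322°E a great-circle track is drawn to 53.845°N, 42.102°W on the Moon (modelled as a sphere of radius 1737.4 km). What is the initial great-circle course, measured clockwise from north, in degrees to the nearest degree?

357°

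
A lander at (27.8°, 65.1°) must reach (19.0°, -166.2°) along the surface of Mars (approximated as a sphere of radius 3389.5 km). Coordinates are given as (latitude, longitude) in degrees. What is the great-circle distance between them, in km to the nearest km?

In radians: φ₁ = 0.4852, φ₂ = 0.3316, Δλ = 128.700° = 2.2462 rad.
cos c = sin φ₁ sin φ₂ + cos φ₁ cos φ₂ cos Δλ = (0.4664)(0.3256) + (0.8846)(0.9455)(-0.6252) = -0.37110,
so c = arccos(-0.37110) = 1.95099 rad.
Distance = R·c = 3389.5 × 1.9510 ≈ 6613 km.

6613 km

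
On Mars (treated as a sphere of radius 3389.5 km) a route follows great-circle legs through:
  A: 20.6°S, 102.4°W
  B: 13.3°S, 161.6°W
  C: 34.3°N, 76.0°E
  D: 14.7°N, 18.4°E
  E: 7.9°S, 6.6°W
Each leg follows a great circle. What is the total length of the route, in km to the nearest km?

Leg A→B: central angle 0.9916 rad, distance 3360.9 km.
Leg B→C: central angle 2.1657 rad, distance 7340.6 km.
Leg C→D: central angle 0.9629 rad, distance 3263.7 km.
Leg D→E: central angle 0.5855 rad, distance 1984.5 km.
Total: 3360.9 + 7340.6 + 3263.7 + 1984.5 ≈ 15950 km.

15950 km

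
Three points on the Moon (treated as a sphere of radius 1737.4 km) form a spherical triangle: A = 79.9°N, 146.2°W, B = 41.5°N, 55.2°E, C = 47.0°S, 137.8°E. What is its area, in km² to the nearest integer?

5844653 km²

Side lengths (central angles): a = 2.0029, b = 2.3338, c = 1.0121 rad; semiperimeter s = 2.6744.
By l'Huilier's theorem, tan(E/4) = √[tan(s/2) tan((s−a)/2) tan((s−b)/2) tan((s−c)/2)], giving spherical excess E = 1.9362 rad.
Area = E·R² = 1.9362 × (1737.4)² ≈ 5844653 km².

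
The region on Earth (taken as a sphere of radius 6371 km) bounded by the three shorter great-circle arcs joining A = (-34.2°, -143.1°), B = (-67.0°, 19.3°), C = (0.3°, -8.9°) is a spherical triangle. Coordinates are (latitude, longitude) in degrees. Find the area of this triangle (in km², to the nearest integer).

47957253 km²

Side lengths (central angles): a = 1.2244, b = 2.1890, c = 1.3599 rad; semiperimeter s = 2.3866.
By l'Huilier's theorem, tan(E/4) = √[tan(s/2) tan((s−a)/2) tan((s−b)/2) tan((s−c)/2)], giving spherical excess E = 1.1815 rad.
Area = E·R² = 1.1815 × (6371)² ≈ 47957253 km².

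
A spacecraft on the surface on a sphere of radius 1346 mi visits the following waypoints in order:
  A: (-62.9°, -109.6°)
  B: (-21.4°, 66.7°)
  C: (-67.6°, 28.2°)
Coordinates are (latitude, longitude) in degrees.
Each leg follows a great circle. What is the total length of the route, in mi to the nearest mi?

Leg A→B: central angle 1.6694 rad, distance 2247.0 mi.
Leg B→C: central angle 0.9084 rad, distance 1222.7 mi.
Total: 2247.0 + 1222.7 ≈ 3470 mi.

3470 mi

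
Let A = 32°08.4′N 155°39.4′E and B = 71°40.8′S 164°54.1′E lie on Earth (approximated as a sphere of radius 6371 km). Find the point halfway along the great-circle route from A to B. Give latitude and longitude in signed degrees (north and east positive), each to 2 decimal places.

Central angle δ = 1.8156 rad. Interpolating on the sphere with fraction f = 0.5:
P = [sin((1−f)δ)·A + sin(fδ)·B] / sin δ = 0.8124·A + 0.8124·B in Cartesian coordinates,
giving P = (-0.8732, 0.3500, -0.3390), i.e. latitude -19.82°, longitude 158.16°.

-19.82°, 158.16°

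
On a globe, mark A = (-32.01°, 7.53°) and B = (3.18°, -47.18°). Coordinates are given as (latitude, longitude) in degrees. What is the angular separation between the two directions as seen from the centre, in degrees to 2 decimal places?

62.63°

Let φ₁ = -0.5587 rad, φ₂ = 0.0555 rad, and Δλ = -0.9549 rad.
cos c = sin φ₁ sin φ₂ + cos φ₁ cos φ₂ cos Δλ = (-0.5301)(0.0555) + (0.8480)(0.9985)(0.5777) = 0.45972,
so c = arccos(0.45972) = 1.09312 rad.
So the angular separation is 62.63°.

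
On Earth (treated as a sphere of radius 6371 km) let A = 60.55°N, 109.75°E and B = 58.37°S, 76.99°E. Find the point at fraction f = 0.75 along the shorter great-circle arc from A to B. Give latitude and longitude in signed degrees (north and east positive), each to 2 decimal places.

-28.83°, 87.39°

The central angle between A and B is δ = 2.1230 rad.
With f = 0.75, the slerp weights are sin((1−f)δ)/sin δ = 0.5946 and sin(fδ)/sin δ = 1.1743.
Weighted sum of the unit vectors: (0.5946)·(-0.1661,0.4627,0.8708) + (1.1743)·(0.1181,0.5110,-0.8515) = (0.0399, 0.8752, -0.4821).
Converting back: φ = atan2(z, √(x²+y²)) = -28.83°, λ = atan2(y, x) = 87.39°.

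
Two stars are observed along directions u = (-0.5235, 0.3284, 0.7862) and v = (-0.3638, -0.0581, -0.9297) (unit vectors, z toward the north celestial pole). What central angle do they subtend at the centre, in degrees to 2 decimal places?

u·v = -0.5596; |u| = 1.0000, |v| = 1.0000.
cos θ = (u·v)/(|u||v|) = -0.5595, so θ = 124.02°.

124.02°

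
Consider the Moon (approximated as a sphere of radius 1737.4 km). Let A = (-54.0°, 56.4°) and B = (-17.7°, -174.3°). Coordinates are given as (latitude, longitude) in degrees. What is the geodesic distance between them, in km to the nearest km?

In radians: φ₁ = -0.9425, φ₂ = -0.3089, Δλ = 129.300° = 2.2567 rad.
cos c = sin φ₁ sin φ₂ + cos φ₁ cos φ₂ cos Δλ = (-0.8090)(-0.3040) + (0.5878)(0.9527)(-0.6334) = -0.10870,
so c = arccos(-0.10870) = 1.67971 rad.
Distance = R·c = 1737.4 × 1.6797 ≈ 2918 km.

2918 km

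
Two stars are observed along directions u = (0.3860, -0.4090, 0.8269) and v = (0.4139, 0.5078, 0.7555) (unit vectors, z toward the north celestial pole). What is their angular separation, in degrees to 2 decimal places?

54.77°

u·v = 0.5768; |u| = 1.0000, |v| = 1.0000.
cos θ = (u·v)/(|u||v|) = 0.5768, so θ = 54.77°.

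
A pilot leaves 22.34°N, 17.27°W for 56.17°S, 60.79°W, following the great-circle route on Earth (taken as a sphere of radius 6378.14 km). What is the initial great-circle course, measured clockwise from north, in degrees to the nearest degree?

203°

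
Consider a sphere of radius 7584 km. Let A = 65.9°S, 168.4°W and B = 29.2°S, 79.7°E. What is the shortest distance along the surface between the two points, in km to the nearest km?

With latitudes φ₁ = -65.900°, φ₂ = -29.200° and longitude difference Δλ = -111.900°:
cos c = sin φ₁ sin φ₂ + cos φ₁ cos φ₂ cos Δλ = (-0.9128)(-0.4879) + (0.4083)(0.8729)(-0.3730) = 0.31239,
so c = arccos(0.31239) = 1.25309 rad.
Distance = R·c = 7584 × 1.2531 ≈ 9503 km.

9503 km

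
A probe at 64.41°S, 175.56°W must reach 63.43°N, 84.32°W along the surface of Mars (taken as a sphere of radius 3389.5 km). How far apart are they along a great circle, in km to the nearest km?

In radians: φ₁ = -1.1242, φ₂ = 1.1071, Δλ = 91.240° = 1.5924 rad.
Haversine: a = sin²(Δφ/2) + cos φ₁ cos φ₂ sin²(Δλ/2) = 0.8067 + (0.4319)(0.4473)(0.5108) = 0.90542.
Central angle c = 2·arcsin(√a) = 2.51638 rad.
Distance = R·c = 3389.5 × 2.5164 ≈ 8529 km.

8529 km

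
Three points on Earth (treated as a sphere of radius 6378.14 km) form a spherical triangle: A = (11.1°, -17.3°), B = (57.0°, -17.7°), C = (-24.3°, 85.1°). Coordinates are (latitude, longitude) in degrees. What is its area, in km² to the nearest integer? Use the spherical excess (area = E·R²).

Side lengths (central angles): a = 2.0433, b = 1.8455, c = 0.8011 rad; semiperimeter s = 2.3450.
By l'Huilier's theorem, tan(E/4) = √[tan(s/2) tan((s−a)/2) tan((s−b)/2) tan((s−c)/2)], giving spherical excess E = 1.1638 rad.
Area = E·R² = 1.1638 × (6378.14)² ≈ 47344485 km².

47344485 km²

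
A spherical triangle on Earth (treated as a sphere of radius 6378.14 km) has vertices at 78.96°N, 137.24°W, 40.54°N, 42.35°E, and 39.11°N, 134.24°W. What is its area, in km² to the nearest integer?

Side lengths (central angles): a = 1.7504, b = 0.6958, c = 1.0559 rad; semiperimeter s = 1.7511.
By l'Huilier's theorem, tan(E/4) = √[tan(s/2) tan((s−a)/2) tan((s−b)/2) tan((s−c)/2)], giving spherical excess E = 0.0373 rad.
Area = E·R² = 0.0373 × (6378.14)² ≈ 1517444 km².

1517444 km²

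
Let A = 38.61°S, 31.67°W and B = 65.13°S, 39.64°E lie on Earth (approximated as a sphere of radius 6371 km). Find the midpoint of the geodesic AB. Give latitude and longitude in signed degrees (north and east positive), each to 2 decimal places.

-56.88°, -8.17°

Central angle δ = 0.8346 rad. Interpolating on the sphere with fraction f = 0.5:
P = [sin((1−f)δ)·A + sin(fδ)·B] / sin δ = 0.5469·A + 0.5469·B in Cartesian coordinates,
giving P = (0.5409, -0.0776, -0.8375), i.e. latitude -56.88°, longitude -8.17°.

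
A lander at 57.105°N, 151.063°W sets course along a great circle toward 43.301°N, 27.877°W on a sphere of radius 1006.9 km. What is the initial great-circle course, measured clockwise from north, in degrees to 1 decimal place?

40.7°

Δλ = 123.186° = 2.1500 rad.
y = sin Δλ · cos φ₂ = (0.8369)(0.7278) = 0.6091
x = cos φ₁ sin φ₂ − sin φ₁ cos φ₂ cos Δλ = (0.5431)(0.6858) − (0.8397)(0.7278)(-0.5474) = 0.7070
θ = atan2(y, x) = 40.75°, so the bearing is 40.7°.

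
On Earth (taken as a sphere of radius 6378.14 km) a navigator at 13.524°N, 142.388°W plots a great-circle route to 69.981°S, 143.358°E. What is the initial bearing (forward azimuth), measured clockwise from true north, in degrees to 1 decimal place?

199.4°

Δλ = -74.254° = -1.2960 rad.
y = sin Δλ · cos φ₂ = (-0.9625)(0.3423) = -0.3295
x = cos φ₁ sin φ₂ − sin φ₁ cos φ₂ cos Δλ = (0.9723)(-0.9396) − (0.2339)(0.3423)(0.2714) = -0.9353
θ = atan2(y, x) = -160.59°; adding 360° gives 199.4°.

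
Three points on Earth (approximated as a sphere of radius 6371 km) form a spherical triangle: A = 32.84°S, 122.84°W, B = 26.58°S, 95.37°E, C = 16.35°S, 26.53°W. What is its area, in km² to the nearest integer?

93896770 km²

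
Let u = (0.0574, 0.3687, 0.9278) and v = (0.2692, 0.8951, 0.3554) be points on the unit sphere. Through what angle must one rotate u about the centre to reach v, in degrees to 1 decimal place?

47.5°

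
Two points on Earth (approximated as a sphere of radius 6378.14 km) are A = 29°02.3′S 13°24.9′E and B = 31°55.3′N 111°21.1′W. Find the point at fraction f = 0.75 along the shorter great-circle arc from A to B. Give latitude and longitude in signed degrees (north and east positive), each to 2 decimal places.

The central angle between A and B is δ = 2.3183 rad.
With f = 0.75, the slerp weights are sin((1−f)δ)/sin δ = 0.7468 and sin(fδ)/sin δ = 1.3444.
Weighted sum of the unit vectors: (0.7468)·(0.8504,0.2028,-0.4854) + (1.3444)·(-0.3090,-0.7905,0.5288) = (0.2196, -0.9113, 0.3484).
Converting back: φ = atan2(z, √(x²+y²)) = 20.39°, λ = atan2(y, x) = -76.45°.

20.39°, -76.45°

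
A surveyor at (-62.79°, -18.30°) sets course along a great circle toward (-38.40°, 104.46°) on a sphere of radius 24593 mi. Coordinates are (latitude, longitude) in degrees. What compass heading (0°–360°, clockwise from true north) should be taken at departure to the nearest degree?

135°

Δλ = 122.760° = 2.1426 rad.
y = sin Δλ · cos φ₂ = (0.8409)(0.7837) = 0.6590
x = cos φ₁ sin φ₂ − sin φ₁ cos φ₂ cos Δλ = (0.4573)(-0.6211) − (-0.8893)(0.7837)(-0.5411) = -0.6612
θ = atan2(y, x) = 135.09°, so the bearing is 135°.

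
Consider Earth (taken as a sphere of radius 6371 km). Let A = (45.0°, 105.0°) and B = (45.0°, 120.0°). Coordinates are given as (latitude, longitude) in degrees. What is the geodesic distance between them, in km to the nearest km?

1178 km

With latitudes φ₁ = 45.000°, φ₂ = 45.000° and longitude difference Δλ = 15.000°:
cos c = sin φ₁ sin φ₂ + cos φ₁ cos φ₂ cos Δλ = (0.7071)(0.7071) + (0.7071)(0.7071)(0.9659) = 0.98296,
so c = arccos(0.98296) = 0.18485 rad.
Distance = R·c = 6371 × 0.1849 ≈ 1178 km.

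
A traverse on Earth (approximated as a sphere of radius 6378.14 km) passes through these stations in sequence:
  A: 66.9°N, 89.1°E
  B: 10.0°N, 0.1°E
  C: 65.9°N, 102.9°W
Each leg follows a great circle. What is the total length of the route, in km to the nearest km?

18536 km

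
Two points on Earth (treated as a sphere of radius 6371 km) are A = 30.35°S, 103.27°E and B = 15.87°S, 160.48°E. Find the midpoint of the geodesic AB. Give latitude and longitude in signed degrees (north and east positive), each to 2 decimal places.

The central angle between A and B is δ = 0.9426 rad.
With f = 0.5, the slerp weights are sin((1−f)δ)/sin δ = 0.5612 and sin(fδ)/sin δ = 0.5612.
Weighted sum of the unit vectors: (0.5612)·(-0.1981,0.8399,-0.5053) + (0.5612)·(-0.9066,0.3214,-0.2735) = (-0.6199, 0.6517, -0.4370).
Converting back: φ = atan2(z, √(x²+y²)) = -25.91°, λ = atan2(y, x) = 133.57°.

-25.91°, 133.57°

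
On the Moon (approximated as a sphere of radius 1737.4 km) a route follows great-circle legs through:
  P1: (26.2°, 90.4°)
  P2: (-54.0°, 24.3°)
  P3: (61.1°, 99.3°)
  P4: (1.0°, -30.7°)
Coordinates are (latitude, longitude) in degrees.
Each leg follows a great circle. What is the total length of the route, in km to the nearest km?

10153 km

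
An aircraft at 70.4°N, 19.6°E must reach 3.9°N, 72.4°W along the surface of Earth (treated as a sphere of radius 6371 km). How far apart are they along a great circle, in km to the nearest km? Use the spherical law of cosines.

9674 km

In radians: φ₁ = 1.2287, φ₂ = 0.0681, Δλ = -92.000° = -1.6057 rad.
cos c = sin φ₁ sin φ₂ + cos φ₁ cos φ₂ cos Δλ = (0.9421)(0.0680) + (0.3355)(0.9977)(-0.0349) = 0.05239,
so c = arccos(0.05239) = 1.51838 rad.
Distance = R·c = 6371 × 1.5184 ≈ 9674 km.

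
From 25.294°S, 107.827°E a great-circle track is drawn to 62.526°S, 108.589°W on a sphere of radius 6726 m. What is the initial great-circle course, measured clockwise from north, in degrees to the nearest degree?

164°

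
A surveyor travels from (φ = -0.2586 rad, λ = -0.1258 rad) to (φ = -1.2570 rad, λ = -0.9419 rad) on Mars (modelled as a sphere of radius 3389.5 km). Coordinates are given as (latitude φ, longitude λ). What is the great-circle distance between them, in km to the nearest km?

3751 km

In radians: φ₁ = -0.2586, φ₂ = -1.2570, Δλ = -46.759° = -0.8161 rad.
cos c = sin φ₁ sin φ₂ + cos φ₁ cos φ₂ cos Δλ = (-0.2557)(-0.9512) + (0.9667)(0.3087)(0.6851) = 0.44767,
so c = arccos(0.44767) = 1.10664 rad.
Distance = R·c = 3389.5 × 1.1066 ≈ 3751 km.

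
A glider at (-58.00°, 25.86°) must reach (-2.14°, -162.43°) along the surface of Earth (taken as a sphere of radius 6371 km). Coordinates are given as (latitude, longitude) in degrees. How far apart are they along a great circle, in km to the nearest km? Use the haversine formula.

In radians: φ₁ = -1.0123, φ₂ = -0.0374, Δλ = 171.710° = 2.9969 rad.
Haversine: a = sin²(Δφ/2) + cos φ₁ cos φ₂ sin²(Δλ/2) = 0.2194 + (0.5299)(0.9993)(0.9948) = 0.74617.
Central angle c = 2·arcsin(√a) = 2.08558 rad.
Distance = R·c = 6371 × 2.0856 ≈ 13287 km.

13287 km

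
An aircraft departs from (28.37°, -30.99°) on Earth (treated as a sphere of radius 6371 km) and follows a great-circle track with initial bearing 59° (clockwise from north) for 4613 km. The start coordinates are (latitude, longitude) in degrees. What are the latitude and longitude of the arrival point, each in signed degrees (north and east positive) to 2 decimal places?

41.01°, 17.81°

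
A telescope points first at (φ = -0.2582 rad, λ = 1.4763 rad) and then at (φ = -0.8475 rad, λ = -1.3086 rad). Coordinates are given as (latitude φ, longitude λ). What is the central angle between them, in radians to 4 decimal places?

Let φ₁ = -0.2582 rad, φ₂ = -0.8475 rad, and Δλ = -2.7849 rad.
Haversine: a = sin²(Δφ/2) + cos φ₁ cos φ₂ sin²(Δλ/2) = 0.0843 + (0.9669)(0.6619)(0.9685) = 0.70412.
Central angle c = 2·arcsin(√a) = 1.99131 rad.
So the angular separation is 1.9913 rad.

1.9913 rad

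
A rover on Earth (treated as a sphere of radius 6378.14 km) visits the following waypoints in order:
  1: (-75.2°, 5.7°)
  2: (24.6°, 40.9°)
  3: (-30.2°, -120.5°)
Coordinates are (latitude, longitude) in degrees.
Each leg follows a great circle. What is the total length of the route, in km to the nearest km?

Leg 1→2: central angle 1.7851 rad, distance 11385.7 km.
Leg 2→3: central angle 2.8377 rad, distance 18099.3 km.
Total: 11385.7 + 18099.3 ≈ 29485 km.

29485 km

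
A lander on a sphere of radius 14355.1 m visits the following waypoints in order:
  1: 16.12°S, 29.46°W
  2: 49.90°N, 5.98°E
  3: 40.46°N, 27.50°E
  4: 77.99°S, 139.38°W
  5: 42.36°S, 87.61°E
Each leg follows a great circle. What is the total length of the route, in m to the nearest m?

72466 m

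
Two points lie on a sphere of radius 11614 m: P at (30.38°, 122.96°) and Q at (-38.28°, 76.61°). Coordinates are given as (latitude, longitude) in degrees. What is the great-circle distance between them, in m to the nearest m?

16446 m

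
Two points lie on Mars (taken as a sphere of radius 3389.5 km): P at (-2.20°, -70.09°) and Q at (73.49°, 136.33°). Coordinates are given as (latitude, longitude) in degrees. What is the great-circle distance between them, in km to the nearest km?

6325 km

Let φ₁ = -0.0384 rad, φ₂ = 1.2826 rad, and Δλ = -2.6805 rad.
cos c = sin φ₁ sin φ₂ + cos φ₁ cos φ₂ cos Δλ = (-0.0384)(0.9588) + (0.9993)(0.2842)(-0.8956) = -0.29112,
so c = arccos(-0.29112) = 1.86619 rad.
Distance = R·c = 3389.5 × 1.8662 ≈ 6325 km.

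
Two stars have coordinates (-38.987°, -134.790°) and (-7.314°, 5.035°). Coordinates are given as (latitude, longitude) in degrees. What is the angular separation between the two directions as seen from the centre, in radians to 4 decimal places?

2.1048 rad

With latitudes φ₁ = -38.987°, φ₂ = -7.314° and longitude difference Δλ = 139.825°:
cos c = sin φ₁ sin φ₂ + cos φ₁ cos φ₂ cos Δλ = (-0.6291)(-0.1273) + (0.7773)(0.9919)(-0.7641) = -0.50898,
so c = arccos(-0.50898) = 2.10480 rad.
So the angular separation is 2.1048 rad.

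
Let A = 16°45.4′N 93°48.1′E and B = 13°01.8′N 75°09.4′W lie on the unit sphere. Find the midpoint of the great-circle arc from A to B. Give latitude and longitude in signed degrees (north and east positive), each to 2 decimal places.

The central angle between A and B is δ = 2.5879 rad.
With f = 0.5, the slerp weights are sin((1−f)δ)/sin δ = 1.8295 and sin(fδ)/sin δ = 1.8295.
Weighted sum of the unit vectors: (1.8295)·(-0.0635,0.9554,0.2883) + (1.8295)·(0.2496,-0.9417,0.2255) = (0.3405, 0.0250, 0.9399).
Converting back: φ = atan2(z, √(x²+y²)) = 70.04°, λ = atan2(y, x) = 4.21°.

70.04°, 4.21°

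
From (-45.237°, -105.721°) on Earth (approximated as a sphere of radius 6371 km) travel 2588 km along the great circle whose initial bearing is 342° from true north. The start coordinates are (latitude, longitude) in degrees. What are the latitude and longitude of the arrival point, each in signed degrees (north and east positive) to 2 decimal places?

Angular distance δ = d/R = 2588/6371 = 0.40622 rad; initial bearing θ = 5.9690 rad.
sin φ₂ = sin φ₁ cos δ + cos φ₁ sin δ cos θ = (-0.7100)(0.9186) + (0.7042)(0.3951)(0.9511) = -0.3876, so φ₂ = -22.81°.
Δλ = atan2(sin θ sin δ cos φ₁, cos δ − sin φ₁ sin φ₂) = atan2(-0.0860, 0.6434) = -7.612°.
λ₂ = -105.721° − 7.612° = -113.33°.

-22.81°, -113.33°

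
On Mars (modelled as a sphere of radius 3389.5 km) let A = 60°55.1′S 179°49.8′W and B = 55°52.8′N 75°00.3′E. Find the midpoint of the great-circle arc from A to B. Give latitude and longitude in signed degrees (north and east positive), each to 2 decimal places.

The central angle between A and B is δ = 2.4895 rad.
With f = 0.5, the slerp weights are sin((1−f)δ)/sin δ = 1.5610 and sin(fδ)/sin δ = 1.5610.
Weighted sum of the unit vectors: (1.5610)·(-0.4861,-0.0014,-0.8739) + (1.5610)·(0.1451,0.5418,0.8279) = (-0.5322, 0.8436, -0.0719).
Converting back: φ = atan2(z, √(x²+y²)) = -4.12°, λ = atan2(y, x) = 122.25°.

-4.12°, 122.25°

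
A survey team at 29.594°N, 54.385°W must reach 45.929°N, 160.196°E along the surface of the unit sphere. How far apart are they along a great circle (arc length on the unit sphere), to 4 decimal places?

1.7144

In radians: φ₁ = 0.5165, φ₂ = 0.8016, Δλ = -145.419° = -2.5380 rad.
Haversine: a = sin²(Δφ/2) + cos φ₁ cos φ₂ sin²(Δλ/2) = 0.0202 + (0.8695)(0.6955)(0.9117) = 0.57157.
Central angle c = 2·arcsin(√a) = 1.71443 rad.
On the unit sphere the arc length equals the central angle: 1.7144.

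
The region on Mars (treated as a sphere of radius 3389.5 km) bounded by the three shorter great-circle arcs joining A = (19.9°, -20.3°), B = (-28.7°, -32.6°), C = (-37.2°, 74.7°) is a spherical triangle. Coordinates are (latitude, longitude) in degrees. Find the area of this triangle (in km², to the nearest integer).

10202091 km²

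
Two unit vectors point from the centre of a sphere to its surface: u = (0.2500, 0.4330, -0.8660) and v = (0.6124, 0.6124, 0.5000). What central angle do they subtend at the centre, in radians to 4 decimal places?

u·v = -0.0147; |u| = 1.0000, |v| = 1.0000.
cos θ = (u·v)/(|u||v|) = -0.0147, so θ = 1.5855 rad.

1.5855 rad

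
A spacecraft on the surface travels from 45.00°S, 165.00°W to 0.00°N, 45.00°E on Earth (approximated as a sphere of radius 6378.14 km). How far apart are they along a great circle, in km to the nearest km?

With latitudes φ₁ = -45.000°, φ₂ = 0.000° and longitude difference Δλ = -150.000°:
Haversine: a = sin²(Δφ/2) + cos φ₁ cos φ₂ sin²(Δλ/2) = 0.1464 + (0.7071)(1.0000)(0.9330) = 0.80619.
Central angle c = 2·arcsin(√a) = 2.22985 rad.
Distance = R·c = 6378.14 × 2.2299 ≈ 14222 km.

14222 km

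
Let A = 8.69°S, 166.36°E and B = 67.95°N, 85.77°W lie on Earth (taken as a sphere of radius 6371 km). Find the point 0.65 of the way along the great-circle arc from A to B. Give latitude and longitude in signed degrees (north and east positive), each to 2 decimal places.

52.71°, -159.19°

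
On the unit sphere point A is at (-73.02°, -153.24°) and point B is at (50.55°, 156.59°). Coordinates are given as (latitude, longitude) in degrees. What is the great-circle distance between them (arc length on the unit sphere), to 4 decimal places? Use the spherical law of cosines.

In radians: φ₁ = -1.2744, φ₂ = 0.8823, Δλ = -50.170° = -0.8756 rad.
cos c = sin φ₁ sin φ₂ + cos φ₁ cos φ₂ cos Δλ = (-0.9564)(0.7722) + (0.2920)(0.6354)(0.6405) = -0.61966,
so c = arccos(-0.61966) = 2.23911 rad.
On the unit sphere the arc length equals the central angle: 2.2391.

2.2391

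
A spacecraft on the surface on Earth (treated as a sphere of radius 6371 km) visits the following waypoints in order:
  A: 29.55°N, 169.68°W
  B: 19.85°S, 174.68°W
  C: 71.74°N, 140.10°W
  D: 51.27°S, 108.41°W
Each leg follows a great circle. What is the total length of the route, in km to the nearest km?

29938 km

Leg A→B: central angle 0.8663 rad, distance 5519.1 km.
Leg B→C: central angle 1.6507 rad, distance 10516.6 km.
Leg C→D: central angle 2.1822 rad, distance 13902.8 km.
Total: 5519.1 + 10516.6 + 13902.8 ≈ 29938 km.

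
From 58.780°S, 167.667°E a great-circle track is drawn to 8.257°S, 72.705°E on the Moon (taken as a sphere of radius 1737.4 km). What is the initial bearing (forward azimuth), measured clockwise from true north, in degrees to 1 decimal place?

261.5°

Δλ = -94.962° = -1.6574 rad.
y = sin Δλ · cos φ₂ = (-0.9963)(0.9896) = -0.9859
x = cos φ₁ sin φ₂ − sin φ₁ cos φ₂ cos Δλ = (0.5183)(-0.1436) − (-0.8552)(0.9896)(-0.0865) = -0.1476
θ = atan2(y, x) = -98.52°; adding 360° gives 261.5°.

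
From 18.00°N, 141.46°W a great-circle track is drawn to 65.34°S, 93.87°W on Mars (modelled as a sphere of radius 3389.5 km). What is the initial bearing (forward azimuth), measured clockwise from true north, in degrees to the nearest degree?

With φ₁ = 0.3142, φ₂ = -1.1404, Δλ = 0.8306 rad, the forward-azimuth formula gives
θ = atan2( sin Δλ cos φ₂ , cos φ₁ sin φ₂ − sin φ₁ cos φ₂ cos Δλ ) = atan2(0.3081, -0.9513) = 162.06°.
So the initial bearing is 162°.

162°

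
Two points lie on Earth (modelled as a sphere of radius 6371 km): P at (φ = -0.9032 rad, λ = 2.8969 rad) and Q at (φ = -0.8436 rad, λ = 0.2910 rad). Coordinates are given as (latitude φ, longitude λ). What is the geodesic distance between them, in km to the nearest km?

Let φ₁ = -0.9032 rad, φ₂ = -0.8436 rad, and Δλ = -2.6059 rad.
cos c = sin φ₁ sin φ₂ + cos φ₁ cos φ₂ cos Δλ = (-0.7853)(-0.7470) + (0.6191)(0.6648)(-0.8599) = 0.23275,
so c = arccos(0.23275) = 1.33589 rad.
Distance = R·c = 6371 × 1.3359 ≈ 8511 km.

8511 km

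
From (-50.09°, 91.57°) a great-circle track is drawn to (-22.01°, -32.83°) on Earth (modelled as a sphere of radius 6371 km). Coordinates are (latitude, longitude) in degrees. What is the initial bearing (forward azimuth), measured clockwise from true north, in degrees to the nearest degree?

Δλ = -124.400° = -2.1712 rad.
y = sin Δλ · cos φ₂ = (-0.8251)(0.9271) = -0.7650
x = cos φ₁ sin φ₂ − sin φ₁ cos φ₂ cos Δλ = (0.6416)(-0.3748) − (-0.7671)(0.9271)(-0.5650) = -0.6422
θ = atan2(y, x) = -130.01°; adding 360° gives 230°.

230°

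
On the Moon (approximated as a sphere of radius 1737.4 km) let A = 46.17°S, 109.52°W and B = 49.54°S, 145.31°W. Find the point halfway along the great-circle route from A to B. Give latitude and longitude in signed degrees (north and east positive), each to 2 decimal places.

-49.26°, -126.81°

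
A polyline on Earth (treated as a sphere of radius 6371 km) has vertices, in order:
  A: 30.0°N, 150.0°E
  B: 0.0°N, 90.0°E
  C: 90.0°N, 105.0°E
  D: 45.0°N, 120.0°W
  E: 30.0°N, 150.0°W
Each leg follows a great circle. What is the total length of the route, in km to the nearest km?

Leg A→B: central angle 1.1230 rad, distance 7154.4 km.
Leg B→C: central angle 1.5708 rad, distance 10007.5 km.
Leg C→D: central angle 0.7854 rad, distance 5003.8 km.
Leg D→E: central angle 0.4867 rad, distance 3100.7 km.
Total: 7154.4 + 10007.5 + 5003.8 + 3100.7 ≈ 25266 km.

25266 km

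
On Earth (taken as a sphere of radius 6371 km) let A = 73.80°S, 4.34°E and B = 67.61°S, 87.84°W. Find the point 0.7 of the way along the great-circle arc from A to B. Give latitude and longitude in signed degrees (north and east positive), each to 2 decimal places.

-73.59°, -69.96°

Central angle δ = 0.4868 rad. Interpolating on the sphere with fraction f = 0.7:
P = [sin((1−f)δ)·A + sin(fδ)·B] / sin δ = 0.3111·A + 0.7144·B in Cartesian coordinates,
giving P = (0.0968, -0.2654, -0.9593), i.e. latitude -73.59°, longitude -69.96°.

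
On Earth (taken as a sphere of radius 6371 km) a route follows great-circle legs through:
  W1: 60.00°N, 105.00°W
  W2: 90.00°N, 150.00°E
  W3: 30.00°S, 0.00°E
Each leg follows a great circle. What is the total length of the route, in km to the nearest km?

16679 km

Leg W1→W2: central angle 0.5236 rad, distance 3335.8 km.
Leg W2→W3: central angle 2.0944 rad, distance 13343.4 km.
Total: 3335.8 + 13343.4 ≈ 16679 km.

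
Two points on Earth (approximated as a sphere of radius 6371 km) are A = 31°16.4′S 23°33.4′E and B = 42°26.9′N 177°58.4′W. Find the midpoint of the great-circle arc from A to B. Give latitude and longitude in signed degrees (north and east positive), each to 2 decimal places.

The central angle between A and B is δ = 2.7848 rad.
With f = 0.5, the slerp weights are sin((1−f)δ)/sin δ = 2.8180 and sin(fδ)/sin δ = 2.8180.
Weighted sum of the unit vectors: (2.8180)·(0.7835,0.3416,-0.5191) + (2.8180)·(-0.7374,-0.0261,0.6749) = (0.1298, 0.8890, 0.4390).
Converting back: φ = atan2(z, √(x²+y²)) = 26.04°, λ = atan2(y, x) = 81.70°.

26.04°, 81.70°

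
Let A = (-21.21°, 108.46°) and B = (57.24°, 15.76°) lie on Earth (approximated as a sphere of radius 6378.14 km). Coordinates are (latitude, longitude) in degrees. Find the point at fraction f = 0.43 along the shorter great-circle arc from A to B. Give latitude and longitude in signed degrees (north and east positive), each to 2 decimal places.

18.15°, 82.36°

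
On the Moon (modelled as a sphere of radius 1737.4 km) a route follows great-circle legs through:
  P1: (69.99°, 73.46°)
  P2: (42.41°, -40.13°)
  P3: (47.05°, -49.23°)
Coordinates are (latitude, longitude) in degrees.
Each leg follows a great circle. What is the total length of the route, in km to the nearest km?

1994 km

Leg P1→P2: central angle 1.0091 rad, distance 1753.2 km.
Leg P2→P3: central angle 0.1387 rad, distance 241.0 km.
Total: 1753.2 + 241.0 ≈ 1994 km.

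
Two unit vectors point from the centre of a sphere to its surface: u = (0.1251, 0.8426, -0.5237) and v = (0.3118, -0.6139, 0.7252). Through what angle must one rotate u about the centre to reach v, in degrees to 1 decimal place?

149.1°

u·v = -0.8581; |u| = 0.9999, |v| = 1.0000.
cos θ = (u·v)/(|u||v|) = -0.8581, so θ = 149.1°.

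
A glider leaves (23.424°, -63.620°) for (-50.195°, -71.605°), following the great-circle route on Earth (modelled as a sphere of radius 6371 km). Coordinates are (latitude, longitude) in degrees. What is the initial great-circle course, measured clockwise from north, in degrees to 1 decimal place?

185.3°

With φ₁ = 0.4088, φ₂ = -0.8761, Δλ = -0.1394 rad, the forward-azimuth formula gives
θ = atan2( sin Δλ cos φ₂ , cos φ₁ sin φ₂ − sin φ₁ cos φ₂ cos Δλ ) = atan2(-0.0889, -0.9569) = -174.69°.
Adding 360° brings this into [0°, 360°): 185.3°.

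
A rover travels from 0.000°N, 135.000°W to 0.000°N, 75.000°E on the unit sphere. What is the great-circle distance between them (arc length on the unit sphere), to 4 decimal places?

Let φ₁ = 0.0000 rad, φ₂ = 0.0000 rad, and Δλ = -2.6180 rad.
cos c = sin φ₁ sin φ₂ + cos φ₁ cos φ₂ cos Δλ = (0.0000)(0.0000) + (1.0000)(1.0000)(-0.8660) = -0.86603,
so c = arccos(-0.86603) = 2.61799 rad.
On the unit sphere the arc length equals the central angle: 2.6180.

2.6180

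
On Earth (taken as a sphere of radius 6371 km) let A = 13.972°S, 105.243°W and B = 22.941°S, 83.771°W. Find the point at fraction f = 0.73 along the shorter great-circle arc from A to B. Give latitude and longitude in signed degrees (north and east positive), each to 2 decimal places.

Central angle δ = 0.3878 rad. Interpolating on the sphere with fraction f = 0.73:
P = [sin((1−f)δ)·A + sin(fδ)·B] / sin δ = 0.2764·A + 0.7387·B in Cartesian coordinates,
giving P = (0.0033, -0.9350, -0.3547), i.e. latitude -20.77°, longitude -89.80°.

-20.77°, -89.80°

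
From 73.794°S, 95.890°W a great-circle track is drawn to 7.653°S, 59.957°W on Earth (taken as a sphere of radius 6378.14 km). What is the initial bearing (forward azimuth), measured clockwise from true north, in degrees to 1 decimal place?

Δλ = 35.933° = 0.6271 rad.
y = sin Δλ · cos φ₂ = (0.5868)(0.9911) = 0.5816
x = cos φ₁ sin φ₂ − sin φ₁ cos φ₂ cos Δλ = (0.2791)(-0.1332) − (-0.9603)(0.9911)(0.8097) = 0.7334
θ = atan2(y, x) = 38.41°, so the bearing is 38.4°.

38.4°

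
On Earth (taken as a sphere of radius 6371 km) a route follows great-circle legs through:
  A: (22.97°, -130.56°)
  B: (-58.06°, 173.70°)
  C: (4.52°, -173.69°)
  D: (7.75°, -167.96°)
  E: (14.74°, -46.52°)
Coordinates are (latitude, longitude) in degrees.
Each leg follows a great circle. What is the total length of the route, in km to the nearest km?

31241 km

Leg A→B: central angle 1.6278 rad, distance 10370.7 km.
Leg B→C: central angle 1.1065 rad, distance 7049.5 km.
Leg C→D: central angle 0.1143 rad, distance 728.1 km.
Leg D→E: central angle 2.0550 rad, distance 13092.5 km.
Total: 10370.7 + 7049.5 + 728.1 + 13092.5 ≈ 31241 km.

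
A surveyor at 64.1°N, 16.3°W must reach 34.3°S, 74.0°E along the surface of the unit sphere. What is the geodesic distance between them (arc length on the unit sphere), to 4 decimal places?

2.1046

In radians: φ₁ = 1.1188, φ₂ = -0.5986, Δλ = 90.300° = 1.5760 rad.
Haversine: a = sin²(Δφ/2) + cos φ₁ cos φ₂ sin²(Δλ/2) = 0.5730 + (0.4368)(0.8261)(0.5026) = 0.75441.
Central angle c = 2·arcsin(√a) = 2.10460 rad.
On the unit sphere the arc length equals the central angle: 2.1046.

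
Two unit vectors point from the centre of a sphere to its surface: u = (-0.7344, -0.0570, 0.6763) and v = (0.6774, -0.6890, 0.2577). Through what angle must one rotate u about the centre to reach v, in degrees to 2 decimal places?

106.49°

u·v = -0.2839; |u| = 1.0000, |v| = 1.0000.
cos θ = (u·v)/(|u||v|) = -0.2839, so θ = 106.49°.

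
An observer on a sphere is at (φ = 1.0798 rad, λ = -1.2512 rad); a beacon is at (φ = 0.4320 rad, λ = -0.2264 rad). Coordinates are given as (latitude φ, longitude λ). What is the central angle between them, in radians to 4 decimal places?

In radians: φ₁ = 1.0798, φ₂ = 0.4320, Δλ = 58.717° = 1.0248 rad.
Haversine: a = sin²(Δφ/2) + cos φ₁ cos φ₂ sin²(Δλ/2) = 0.1013 + (0.4715)(0.9081)(0.2404) = 0.20421.
Central angle c = 2·arcsin(√a) = 0.93779 rad.
So the angular separation is 0.9378 rad.

0.9378 rad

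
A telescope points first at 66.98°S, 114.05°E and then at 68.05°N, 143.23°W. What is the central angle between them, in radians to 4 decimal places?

With latitudes φ₁ = -66.980°, φ₂ = 68.050° and longitude difference Δλ = 102.720°:
cos c = sin φ₁ sin φ₂ + cos φ₁ cos φ₂ cos Δλ = (-0.9204)(0.9275) + (0.3911)(0.3738)(-0.2202) = -0.88584,
so c = arccos(-0.88584) = 2.65909 rad.
So the angular separation is 2.6591 rad.

2.6591 rad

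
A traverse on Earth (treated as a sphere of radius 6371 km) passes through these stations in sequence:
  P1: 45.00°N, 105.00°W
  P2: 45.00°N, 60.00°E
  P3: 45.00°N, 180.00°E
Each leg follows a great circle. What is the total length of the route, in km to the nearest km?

18297 km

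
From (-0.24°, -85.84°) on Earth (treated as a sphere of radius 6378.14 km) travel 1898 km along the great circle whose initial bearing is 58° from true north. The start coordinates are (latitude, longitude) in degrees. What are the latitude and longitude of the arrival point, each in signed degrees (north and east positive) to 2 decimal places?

Angular distance δ = d/R = 1898/6378.14 = 0.29758 rad; initial bearing θ = 1.0123 rad.
sin φ₂ = sin φ₁ cos δ + cos φ₁ sin δ cos θ = (-0.0042)(0.9560) + (1.0000)(0.2932)(0.5299) = 0.1514, so φ₂ = 8.71°.
Δλ = atan2(sin θ sin δ cos φ₁, cos δ − sin φ₁ sin φ₂) = atan2(0.2487, 0.9567) = 14.569°.
λ₂ = -85.840° + 14.569° = -71.27°.

8.71°, -71.27°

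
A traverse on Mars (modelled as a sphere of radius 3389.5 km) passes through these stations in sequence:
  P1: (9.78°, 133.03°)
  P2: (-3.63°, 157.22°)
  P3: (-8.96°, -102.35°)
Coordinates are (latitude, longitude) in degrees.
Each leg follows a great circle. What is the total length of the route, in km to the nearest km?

7530 km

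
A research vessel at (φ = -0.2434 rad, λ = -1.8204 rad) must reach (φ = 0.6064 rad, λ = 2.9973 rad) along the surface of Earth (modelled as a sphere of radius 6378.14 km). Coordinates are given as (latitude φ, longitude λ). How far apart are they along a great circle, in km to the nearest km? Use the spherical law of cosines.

With latitudes φ₁ = -13.946°, φ₂ = 34.744° and longitude difference Δλ = -83.966°:
cos c = sin φ₁ sin φ₂ + cos φ₁ cos φ₂ cos Δλ = (-0.2410)(0.5699) + (0.9705)(0.8217)(0.1051) = -0.05352,
so c = arccos(-0.05352) = 1.62434 rad.
Distance = R·c = 6378.14 × 1.6243 ≈ 10360 km.

10360 km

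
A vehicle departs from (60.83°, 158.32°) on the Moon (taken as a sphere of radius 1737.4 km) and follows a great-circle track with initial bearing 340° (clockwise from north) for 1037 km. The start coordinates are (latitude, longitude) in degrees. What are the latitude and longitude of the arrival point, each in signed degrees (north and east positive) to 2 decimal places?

78.42°, 51.52°

Angular distance δ = d/R = 1037/1737.4 = 0.59687 rad; initial bearing θ = 5.9341 rad.
sin φ₂ = sin φ₁ cos δ + cos φ₁ sin δ cos θ = (0.8732)(0.8271) + (0.4874)(0.5621)(0.9397) = 0.9796, so φ₂ = 78.42°.
Δλ = atan2(sin θ sin δ cos φ₁, cos δ − sin φ₁ sin φ₂) = atan2(-0.0937, -0.0283) = -106.802°.
λ₂ = 158.320° − 106.802° = 51.52°.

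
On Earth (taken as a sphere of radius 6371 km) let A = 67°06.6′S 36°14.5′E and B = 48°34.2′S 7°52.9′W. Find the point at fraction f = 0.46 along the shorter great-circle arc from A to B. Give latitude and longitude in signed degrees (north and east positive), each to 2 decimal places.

The central angle between A and B is δ = 0.5044 rad.
With f = 0.46, the slerp weights are sin((1−f)δ)/sin δ = 0.5567 and sin(fδ)/sin δ = 0.4758.
Weighted sum of the unit vectors: (0.5567)·(0.3137,0.2300,-0.9213) + (0.4758)·(0.6555,-0.0907,-0.7498) = (0.4865, 0.0848, -0.8696).
Converting back: φ = atan2(z, √(x²+y²)) = -60.41°, λ = atan2(y, x) = 9.89°.

-60.41°, 9.89°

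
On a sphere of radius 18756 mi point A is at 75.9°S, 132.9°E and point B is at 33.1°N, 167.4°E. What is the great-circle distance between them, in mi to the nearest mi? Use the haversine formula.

With latitudes φ₁ = -75.900°, φ₂ = 33.100° and longitude difference Δλ = 34.500°:
Haversine: a = sin²(Δφ/2) + cos φ₁ cos φ₂ sin²(Δλ/2) = 0.6628 + (0.2436)(0.8377)(0.0879) = 0.68073.
Central angle c = 2·arcsin(√a) = 1.94063 rad.
Distance = R·c = 18756 × 1.9406 ≈ 36398 mi.

36398 mi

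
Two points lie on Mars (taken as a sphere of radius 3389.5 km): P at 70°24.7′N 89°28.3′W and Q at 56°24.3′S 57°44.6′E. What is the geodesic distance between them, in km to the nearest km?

Let φ₁ = 1.2289 rad, φ₂ = -0.9845 rad, and Δλ = 2.5694 rad.
cos c = sin φ₁ sin φ₂ + cos φ₁ cos φ₂ cos Δλ = (0.9421)(-0.8330) + (0.3353)(0.5533)(-0.8407) = -0.94072,
so c = arccos(-0.94072) = 2.79554 rad.
Distance = R·c = 3389.5 × 2.7955 ≈ 9475 km.

9475 km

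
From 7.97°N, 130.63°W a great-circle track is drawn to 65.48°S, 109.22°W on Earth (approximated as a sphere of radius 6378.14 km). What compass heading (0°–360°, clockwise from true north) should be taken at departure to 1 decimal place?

Δλ = 21.410° = 0.3737 rad.
y = sin Δλ · cos φ₂ = (0.3650)(0.4150) = 0.1515
x = cos φ₁ sin φ₂ − sin φ₁ cos φ₂ cos Δλ = (0.9903)(-0.9098) − (0.1387)(0.4150)(0.9310) = -0.9546
θ = atan2(y, x) = 170.98°, so the bearing is 171.0°.

171.0°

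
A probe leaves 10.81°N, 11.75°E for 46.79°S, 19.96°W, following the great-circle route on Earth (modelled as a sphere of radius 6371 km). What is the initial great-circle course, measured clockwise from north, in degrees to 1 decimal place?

203.6°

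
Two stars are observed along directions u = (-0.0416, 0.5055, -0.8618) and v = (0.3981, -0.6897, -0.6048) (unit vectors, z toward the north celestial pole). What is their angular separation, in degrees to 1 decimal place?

81.0°

u·v = 0.1560; |u| = 1.0000, |v| = 1.0000.
cos θ = (u·v)/(|u||v|) = 0.1560, so θ = 81.0°.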